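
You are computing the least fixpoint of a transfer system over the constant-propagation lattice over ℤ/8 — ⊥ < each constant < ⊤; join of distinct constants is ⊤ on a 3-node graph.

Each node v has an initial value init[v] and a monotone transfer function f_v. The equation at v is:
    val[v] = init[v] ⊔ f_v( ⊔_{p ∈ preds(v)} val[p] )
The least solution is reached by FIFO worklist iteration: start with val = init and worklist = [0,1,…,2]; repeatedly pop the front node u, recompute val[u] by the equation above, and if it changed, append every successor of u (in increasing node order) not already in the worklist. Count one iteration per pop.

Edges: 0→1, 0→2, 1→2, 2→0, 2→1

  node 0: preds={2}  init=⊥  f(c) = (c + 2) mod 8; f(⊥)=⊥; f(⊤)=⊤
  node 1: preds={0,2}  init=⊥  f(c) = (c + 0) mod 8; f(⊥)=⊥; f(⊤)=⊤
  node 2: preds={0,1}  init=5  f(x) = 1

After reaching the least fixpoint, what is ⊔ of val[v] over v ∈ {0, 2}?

⊤

Worklist (6 pops):
  #1 pop 0: in=5 → 7 (was ⊥); enqueue []
  #2 pop 1: in=⊤ → ⊤ (was ⊥); enqueue []
  #3 pop 2: in=⊤ → ⊤ (was 5); enqueue [0,1]
  #4 pop 0: in=⊤ → ⊤ (was 7); enqueue [2]
  #5 pop 1: in=⊤ → ⊤ (no change)
  #6 pop 2: in=⊤ → ⊤ (no change)

Fixpoint:
  val[0] = ⊤
  val[1] = ⊤
  val[2] = ⊤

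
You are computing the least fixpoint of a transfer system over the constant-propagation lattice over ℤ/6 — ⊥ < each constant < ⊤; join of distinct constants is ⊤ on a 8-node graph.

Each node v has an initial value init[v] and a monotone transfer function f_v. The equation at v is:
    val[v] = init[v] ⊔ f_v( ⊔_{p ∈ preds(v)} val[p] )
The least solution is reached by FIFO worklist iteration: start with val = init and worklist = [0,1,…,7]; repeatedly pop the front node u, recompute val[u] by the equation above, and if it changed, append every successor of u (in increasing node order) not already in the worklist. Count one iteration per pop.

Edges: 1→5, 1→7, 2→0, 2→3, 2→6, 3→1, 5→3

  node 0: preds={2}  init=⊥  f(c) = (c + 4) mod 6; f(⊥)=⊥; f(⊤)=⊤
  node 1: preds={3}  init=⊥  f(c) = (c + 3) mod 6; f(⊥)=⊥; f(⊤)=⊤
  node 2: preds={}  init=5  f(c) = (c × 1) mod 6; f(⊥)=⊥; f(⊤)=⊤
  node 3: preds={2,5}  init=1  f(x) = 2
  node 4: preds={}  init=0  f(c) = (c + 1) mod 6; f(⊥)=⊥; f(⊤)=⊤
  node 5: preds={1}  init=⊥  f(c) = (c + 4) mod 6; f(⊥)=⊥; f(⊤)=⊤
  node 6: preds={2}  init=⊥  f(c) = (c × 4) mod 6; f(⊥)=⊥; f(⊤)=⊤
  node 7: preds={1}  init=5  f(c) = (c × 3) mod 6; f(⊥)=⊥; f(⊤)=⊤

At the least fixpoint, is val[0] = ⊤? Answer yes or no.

no

Worklist (13 pops):
  #1 pop 0: in=5 → 3 (was ⊥); enqueue []
  #2 pop 1: in=1 → 4 (was ⊥); enqueue []
  #3 pop 2: in=⊥ → 5 (no change)
  #4 pop 3: in=5 → ⊤ (was 1); enqueue [1]
  #5 pop 4: in=⊥ → 0 (no change)
  #6 pop 5: in=4 → 2 (was ⊥); enqueue [3]
  #7 pop 6: in=5 → 2 (was ⊥); enqueue []
  #8 pop 7: in=4 → ⊤ (was 5); enqueue []
  #9 pop 1: in=⊤ → ⊤ (was 4); enqueue [5,7]
  #10 pop 3: in=⊤ → ⊤ (no change)
  #11 pop 5: in=⊤ → ⊤ (was 2); enqueue [3]
  #12 pop 7: in=⊤ → ⊤ (no change)
  #13 pop 3: in=⊤ → ⊤ (no change)

Fixpoint:
  val[0] = 3
  val[1] = ⊤
  val[2] = 5
  val[3] = ⊤
  val[4] = 0
  val[5] = ⊤
  val[6] = 2
  val[7] = ⊤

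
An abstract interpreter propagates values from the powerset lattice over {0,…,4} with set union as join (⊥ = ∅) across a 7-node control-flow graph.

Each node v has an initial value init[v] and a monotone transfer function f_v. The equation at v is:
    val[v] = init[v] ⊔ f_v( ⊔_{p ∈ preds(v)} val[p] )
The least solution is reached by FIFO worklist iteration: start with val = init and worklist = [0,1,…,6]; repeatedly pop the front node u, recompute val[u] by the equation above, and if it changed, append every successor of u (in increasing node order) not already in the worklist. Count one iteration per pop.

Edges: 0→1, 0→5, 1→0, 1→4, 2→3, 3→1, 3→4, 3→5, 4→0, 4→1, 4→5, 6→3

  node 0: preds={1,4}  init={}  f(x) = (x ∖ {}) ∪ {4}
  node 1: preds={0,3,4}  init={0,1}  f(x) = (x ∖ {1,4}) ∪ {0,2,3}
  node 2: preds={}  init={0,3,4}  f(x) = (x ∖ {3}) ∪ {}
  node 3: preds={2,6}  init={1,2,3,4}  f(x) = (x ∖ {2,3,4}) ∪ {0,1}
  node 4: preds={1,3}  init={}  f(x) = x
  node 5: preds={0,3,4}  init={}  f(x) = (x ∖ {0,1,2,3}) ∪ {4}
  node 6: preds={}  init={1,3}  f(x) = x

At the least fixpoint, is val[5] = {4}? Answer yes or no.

Iteration log — 10 steps:
  step 1. node 0  ⊔preds={0,1}  new={0,1,4}  old={}  +wl: 
  step 2. node 1  ⊔preds={0,1,2,3,4}  new={0,1,2,3}  old={0,1}  +wl: 0
  step 3. node 2  ⊔preds={}  new={0,3,4}  stable
  step 4. node 3  ⊔preds={0,1,3,4}  new={0,1,2,3,4}  old={1,2,3,4}  +wl: 1
  step 5. node 4  ⊔preds={0,1,2,3,4}  new={0,1,2,3,4}  old={}  +wl: 
  step 6. node 5  ⊔preds={0,1,2,3,4}  new={4}  old={}  +wl: 
  step 7. node 6  ⊔preds={}  new={1,3}  stable
  step 8. node 0  ⊔preds={0,1,2,3,4}  new={0,1,2,3,4}  old={0,1,4}  +wl: 5
  step 9. node 1  ⊔preds={0,1,2,3,4}  new={0,1,2,3}  stable
  step 10. node 5  ⊔preds={0,1,2,3,4}  new={4}  stable

Least fixpoint reached:
  node 0: {0,1,2,3,4}
  node 1: {0,1,2,3}
  node 2: {0,3,4}
  node 3: {0,1,2,3,4}
  node 4: {0,1,2,3,4}
  node 5: {4}
  node 6: {1,3}

yes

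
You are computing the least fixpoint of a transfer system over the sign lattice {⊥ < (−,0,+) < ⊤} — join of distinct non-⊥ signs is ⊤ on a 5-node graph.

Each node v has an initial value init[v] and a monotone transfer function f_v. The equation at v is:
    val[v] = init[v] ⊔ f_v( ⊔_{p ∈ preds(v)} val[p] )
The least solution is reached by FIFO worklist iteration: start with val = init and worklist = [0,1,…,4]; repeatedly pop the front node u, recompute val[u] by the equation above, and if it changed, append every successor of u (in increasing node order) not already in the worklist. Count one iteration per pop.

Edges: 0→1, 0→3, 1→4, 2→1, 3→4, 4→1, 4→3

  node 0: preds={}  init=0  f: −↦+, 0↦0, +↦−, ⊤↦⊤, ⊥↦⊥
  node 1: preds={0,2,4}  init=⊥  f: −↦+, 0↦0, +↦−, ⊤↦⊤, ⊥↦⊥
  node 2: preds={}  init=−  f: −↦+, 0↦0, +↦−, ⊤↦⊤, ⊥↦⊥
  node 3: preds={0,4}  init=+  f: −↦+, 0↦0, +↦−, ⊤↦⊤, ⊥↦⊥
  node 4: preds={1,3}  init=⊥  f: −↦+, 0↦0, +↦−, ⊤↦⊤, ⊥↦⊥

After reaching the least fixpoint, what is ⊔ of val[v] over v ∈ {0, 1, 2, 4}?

Trace (7 dequeues):
  [1] u=0 | in ⊥ | out 0 | ==
  [2] u=1 | in ⊤ | out ⊤ | prev ⊥ | push {}
  [3] u=2 | in ⊥ | out − | ==
  [4] u=3 | in 0 | out ⊤ | prev + | push {}
  [5] u=4 | in ⊤ | out ⊤ | prev ⊥ | push {1,3}
  [6] u=1 | in ⊤ | out ⊤ | ==
  [7] u=3 | in ⊤ | out ⊤ | ==

Converged values:
  [0] 0
  [1] ⊤
  [2] −
  [3] ⊤
  [4] ⊤

⊤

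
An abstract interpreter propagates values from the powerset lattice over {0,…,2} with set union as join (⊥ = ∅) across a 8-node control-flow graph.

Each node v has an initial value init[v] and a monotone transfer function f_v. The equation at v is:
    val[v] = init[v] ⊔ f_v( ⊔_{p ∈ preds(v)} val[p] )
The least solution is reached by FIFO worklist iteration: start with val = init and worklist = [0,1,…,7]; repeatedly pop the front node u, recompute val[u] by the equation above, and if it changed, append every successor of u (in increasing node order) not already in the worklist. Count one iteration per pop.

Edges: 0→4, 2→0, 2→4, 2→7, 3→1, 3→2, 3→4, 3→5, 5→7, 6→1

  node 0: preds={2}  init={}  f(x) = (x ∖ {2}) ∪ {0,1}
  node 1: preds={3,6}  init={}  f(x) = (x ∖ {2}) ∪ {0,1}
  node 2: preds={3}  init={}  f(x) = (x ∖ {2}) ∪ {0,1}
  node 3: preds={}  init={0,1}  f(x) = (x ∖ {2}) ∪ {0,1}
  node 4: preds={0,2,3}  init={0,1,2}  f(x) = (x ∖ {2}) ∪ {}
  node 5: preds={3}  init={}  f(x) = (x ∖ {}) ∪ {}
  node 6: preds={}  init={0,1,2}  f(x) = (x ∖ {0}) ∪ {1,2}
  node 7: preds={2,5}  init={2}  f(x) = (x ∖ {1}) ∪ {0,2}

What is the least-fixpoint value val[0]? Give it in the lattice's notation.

Iteration log — 9 steps:
  step 1. node 0  ⊔preds={}  new={0,1}  old={}  +wl: 
  step 2. node 1  ⊔preds={0,1,2}  new={0,1}  old={}  +wl: 
  step 3. node 2  ⊔preds={0,1}  new={0,1}  old={}  +wl: 0
  step 4. node 3  ⊔preds={}  new={0,1}  stable
  step 5. node 4  ⊔preds={0,1}  new={0,1,2}  stable
  step 6. node 5  ⊔preds={0,1}  new={0,1}  old={}  +wl: 
  step 7. node 6  ⊔preds={}  new={0,1,2}  stable
  step 8. node 7  ⊔preds={0,1}  new={0,2}  old={2}  +wl: 
  step 9. node 0  ⊔preds={0,1}  new={0,1}  stable

Least fixpoint reached:
  node 0: {0,1}
  node 1: {0,1}
  node 2: {0,1}
  node 3: {0,1}
  node 4: {0,1,2}
  node 5: {0,1}
  node 6: {0,1,2}
  node 7: {0,2}

{0,1}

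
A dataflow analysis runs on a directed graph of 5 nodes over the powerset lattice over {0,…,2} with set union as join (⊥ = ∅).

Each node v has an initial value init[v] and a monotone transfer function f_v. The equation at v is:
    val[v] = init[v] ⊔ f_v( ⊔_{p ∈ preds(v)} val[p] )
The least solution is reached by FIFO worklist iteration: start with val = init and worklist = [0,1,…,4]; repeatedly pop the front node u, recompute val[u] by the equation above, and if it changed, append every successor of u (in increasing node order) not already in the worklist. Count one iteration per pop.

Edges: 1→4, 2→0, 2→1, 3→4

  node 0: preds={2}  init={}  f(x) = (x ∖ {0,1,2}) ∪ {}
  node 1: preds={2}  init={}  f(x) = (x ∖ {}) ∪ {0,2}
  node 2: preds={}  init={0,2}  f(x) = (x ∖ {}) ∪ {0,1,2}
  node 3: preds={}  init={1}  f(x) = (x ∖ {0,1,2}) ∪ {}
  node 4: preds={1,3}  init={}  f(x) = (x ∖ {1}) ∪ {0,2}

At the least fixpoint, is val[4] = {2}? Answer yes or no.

no

Trace (8 dequeues):
  [1] u=0 | in {0,2} | out {} | ==
  [2] u=1 | in {0,2} | out {0,2} | prev {} | push {}
  [3] u=2 | in {} | out {0,1,2} | prev {0,2} | push {0,1}
  [4] u=3 | in {} | out {1} | ==
  [5] u=4 | in {0,1,2} | out {0,2} | prev {} | push {}
  [6] u=0 | in {0,1,2} | out {} | ==
  [7] u=1 | in {0,1,2} | out {0,1,2} | prev {0,2} | push {4}
  [8] u=4 | in {0,1,2} | out {0,2} | ==

Converged values:
  [0] {}
  [1] {0,1,2}
  [2] {0,1,2}
  [3] {1}
  [4] {0,2}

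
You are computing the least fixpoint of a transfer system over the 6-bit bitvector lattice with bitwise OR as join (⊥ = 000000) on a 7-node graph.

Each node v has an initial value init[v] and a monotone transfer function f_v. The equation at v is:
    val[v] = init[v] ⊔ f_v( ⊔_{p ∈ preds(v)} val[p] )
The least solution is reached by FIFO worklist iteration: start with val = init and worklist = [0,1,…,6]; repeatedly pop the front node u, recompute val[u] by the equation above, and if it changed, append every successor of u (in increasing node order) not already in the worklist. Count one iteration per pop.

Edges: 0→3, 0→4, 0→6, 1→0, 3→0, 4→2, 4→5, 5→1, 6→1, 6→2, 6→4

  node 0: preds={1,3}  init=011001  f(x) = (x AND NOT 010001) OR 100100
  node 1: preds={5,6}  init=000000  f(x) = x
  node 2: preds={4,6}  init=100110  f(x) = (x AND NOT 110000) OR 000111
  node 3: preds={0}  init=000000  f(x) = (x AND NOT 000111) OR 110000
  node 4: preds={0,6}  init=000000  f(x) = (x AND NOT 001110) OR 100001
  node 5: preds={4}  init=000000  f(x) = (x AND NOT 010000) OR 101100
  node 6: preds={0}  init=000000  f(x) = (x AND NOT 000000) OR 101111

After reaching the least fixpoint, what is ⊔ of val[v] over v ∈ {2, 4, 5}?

Trace (15 dequeues):
  [1] u=0 | in 000000 | out 111101 | prev 011001 | push {}
  [2] u=1 | in 000000 | out 000000 | ==
  [3] u=2 | in 000000 | out 100111 | prev 100110 | push {}
  [4] u=3 | in 111101 | out 111000 | prev 000000 | push {0}
  [5] u=4 | in 111101 | out 110001 | prev 000000 | push {2}
  [6] u=5 | in 110001 | out 101101 | prev 000000 | push {1}
  [7] u=6 | in 111101 | out 111111 | prev 000000 | push {4}
  [8] u=0 | in 111000 | out 111101 | ==
  [9] u=2 | in 111111 | out 101111 | prev 100111 | push {}
  [10] u=1 | in 111111 | out 111111 | prev 000000 | push {0}
  [11] u=4 | in 111111 | out 110001 | ==
  [12] u=0 | in 111111 | out 111111 | prev 111101 | push {3,4,6}
  [13] u=3 | in 111111 | out 111000 | ==
  [14] u=4 | in 111111 | out 110001 | ==
  [15] u=6 | in 111111 | out 111111 | ==

Converged values:
  [0] 111111
  [1] 111111
  [2] 101111
  [3] 111000
  [4] 110001
  [5] 101101
  [6] 111111

111111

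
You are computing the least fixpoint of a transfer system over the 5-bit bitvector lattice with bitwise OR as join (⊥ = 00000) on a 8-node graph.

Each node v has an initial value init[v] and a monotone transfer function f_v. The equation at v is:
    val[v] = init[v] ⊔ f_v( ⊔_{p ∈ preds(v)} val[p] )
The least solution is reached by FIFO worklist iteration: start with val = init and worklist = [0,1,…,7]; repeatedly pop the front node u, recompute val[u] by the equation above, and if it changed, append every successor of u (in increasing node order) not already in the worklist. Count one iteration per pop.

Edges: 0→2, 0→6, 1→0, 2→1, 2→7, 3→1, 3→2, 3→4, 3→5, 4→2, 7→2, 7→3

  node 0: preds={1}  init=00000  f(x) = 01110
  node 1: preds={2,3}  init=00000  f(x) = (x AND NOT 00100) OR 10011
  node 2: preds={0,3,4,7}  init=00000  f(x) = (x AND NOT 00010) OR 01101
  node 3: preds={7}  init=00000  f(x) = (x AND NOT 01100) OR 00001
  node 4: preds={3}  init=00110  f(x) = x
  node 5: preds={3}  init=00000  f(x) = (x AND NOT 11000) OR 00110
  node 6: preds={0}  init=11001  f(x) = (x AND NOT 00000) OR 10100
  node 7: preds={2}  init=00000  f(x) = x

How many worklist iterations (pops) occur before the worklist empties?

Trace (13 dequeues):
  [1] u=0 | in 00000 | out 01110 | prev 00000 | push {}
  [2] u=1 | in 00000 | out 10011 | prev 00000 | push {0}
  [3] u=2 | in 01110 | out 01101 | prev 00000 | push {1}
  [4] u=3 | in 00000 | out 00001 | prev 00000 | push {2}
  [5] u=4 | in 00001 | out 00111 | prev 00110 | push {}
  [6] u=5 | in 00001 | out 00111 | prev 00000 | push {}
  [7] u=6 | in 01110 | out 11111 | prev 11001 | push {}
  [8] u=7 | in 01101 | out 01101 | prev 00000 | push {3}
  [9] u=0 | in 10011 | out 01110 | ==
  [10] u=1 | in 01101 | out 11011 | prev 10011 | push {0}
  [11] u=2 | in 01111 | out 01101 | ==
  [12] u=3 | in 01101 | out 00001 | ==
  [13] u=0 | in 11011 | out 01110 | ==

Converged values:
  [0] 01110
  [1] 11011
  [2] 01101
  [3] 00001
  [4] 00111
  [5] 00111
  [6] 11111
  [7] 01101

13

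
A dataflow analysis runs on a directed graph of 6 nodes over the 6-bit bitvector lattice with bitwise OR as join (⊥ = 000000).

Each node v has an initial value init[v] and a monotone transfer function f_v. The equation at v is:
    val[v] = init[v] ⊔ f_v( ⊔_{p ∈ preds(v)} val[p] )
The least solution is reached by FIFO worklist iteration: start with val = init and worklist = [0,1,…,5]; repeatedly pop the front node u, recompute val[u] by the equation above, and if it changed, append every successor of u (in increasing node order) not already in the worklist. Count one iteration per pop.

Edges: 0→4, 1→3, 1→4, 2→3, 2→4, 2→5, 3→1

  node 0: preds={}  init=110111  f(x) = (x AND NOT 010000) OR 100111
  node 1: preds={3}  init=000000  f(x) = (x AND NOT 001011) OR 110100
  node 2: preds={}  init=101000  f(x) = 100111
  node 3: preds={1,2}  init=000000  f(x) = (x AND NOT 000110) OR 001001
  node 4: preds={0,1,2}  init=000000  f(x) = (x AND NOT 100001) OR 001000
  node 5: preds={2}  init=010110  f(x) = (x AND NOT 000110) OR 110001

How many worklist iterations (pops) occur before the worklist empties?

7

Trace (7 dequeues):
  [1] u=0 | in 000000 | out 110111 | ==
  [2] u=1 | in 000000 | out 110100 | prev 000000 | push {}
  [3] u=2 | in 000000 | out 101111 | prev 101000 | push {}
  [4] u=3 | in 111111 | out 111001 | prev 000000 | push {1}
  [5] u=4 | in 111111 | out 011110 | prev 000000 | push {}
  [6] u=5 | in 101111 | out 111111 | prev 010110 | push {}
  [7] u=1 | in 111001 | out 110100 | ==

Converged values:
  [0] 110111
  [1] 110100
  [2] 101111
  [3] 111001
  [4] 011110
  [5] 111111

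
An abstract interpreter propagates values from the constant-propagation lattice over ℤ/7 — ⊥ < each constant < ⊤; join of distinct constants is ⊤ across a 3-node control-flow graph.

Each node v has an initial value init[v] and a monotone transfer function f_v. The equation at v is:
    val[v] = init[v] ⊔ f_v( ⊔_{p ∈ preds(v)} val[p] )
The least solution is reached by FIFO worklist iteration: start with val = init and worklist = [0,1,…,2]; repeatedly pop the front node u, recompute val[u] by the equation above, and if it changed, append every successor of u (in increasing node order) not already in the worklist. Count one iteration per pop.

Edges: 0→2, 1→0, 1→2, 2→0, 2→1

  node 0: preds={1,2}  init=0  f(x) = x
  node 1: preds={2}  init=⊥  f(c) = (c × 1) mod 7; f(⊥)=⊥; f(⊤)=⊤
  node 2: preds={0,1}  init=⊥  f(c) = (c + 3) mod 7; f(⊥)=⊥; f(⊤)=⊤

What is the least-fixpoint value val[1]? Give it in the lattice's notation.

Worklist (10 pops):
  #1 pop 0: in=⊥ → 0 (no change)
  #2 pop 1: in=⊥ → ⊥ (no change)
  #3 pop 2: in=0 → 3 (was ⊥); enqueue [0,1]
  #4 pop 0: in=3 → ⊤ (was 0); enqueue [2]
  #5 pop 1: in=3 → 3 (was ⊥); enqueue [0]
  #6 pop 2: in=⊤ → ⊤ (was 3); enqueue [1]
  #7 pop 0: in=⊤ → ⊤ (no change)
  #8 pop 1: in=⊤ → ⊤ (was 3); enqueue [0,2]
  #9 pop 0: in=⊤ → ⊤ (no change)
  #10 pop 2: in=⊤ → ⊤ (no change)

Fixpoint:
  val[0] = ⊤
  val[1] = ⊤
  val[2] = ⊤

⊤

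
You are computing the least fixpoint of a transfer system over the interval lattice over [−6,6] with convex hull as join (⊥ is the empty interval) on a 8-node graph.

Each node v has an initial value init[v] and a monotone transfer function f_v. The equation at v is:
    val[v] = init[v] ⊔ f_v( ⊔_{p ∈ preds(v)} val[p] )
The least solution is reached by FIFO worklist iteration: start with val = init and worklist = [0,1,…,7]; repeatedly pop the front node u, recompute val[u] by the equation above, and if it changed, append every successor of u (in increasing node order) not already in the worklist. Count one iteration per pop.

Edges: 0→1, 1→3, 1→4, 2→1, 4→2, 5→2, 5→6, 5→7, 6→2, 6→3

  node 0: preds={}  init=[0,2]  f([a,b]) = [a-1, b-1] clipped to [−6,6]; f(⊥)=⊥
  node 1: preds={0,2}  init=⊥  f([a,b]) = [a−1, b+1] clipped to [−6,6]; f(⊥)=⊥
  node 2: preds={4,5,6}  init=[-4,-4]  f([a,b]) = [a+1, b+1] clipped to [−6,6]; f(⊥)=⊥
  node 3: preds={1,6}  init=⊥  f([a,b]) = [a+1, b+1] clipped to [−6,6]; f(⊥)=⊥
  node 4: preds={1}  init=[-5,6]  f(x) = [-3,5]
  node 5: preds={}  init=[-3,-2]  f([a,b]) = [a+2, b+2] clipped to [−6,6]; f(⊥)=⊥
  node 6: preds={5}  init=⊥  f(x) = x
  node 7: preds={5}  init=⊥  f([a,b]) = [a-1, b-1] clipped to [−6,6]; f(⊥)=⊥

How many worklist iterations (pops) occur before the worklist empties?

12

Worklist (12 pops):
  #1 pop 0: in=⊥ → [0,2] (no change)
  #2 pop 1: in=[-4,2] → [-5,3] (was ⊥); enqueue []
  #3 pop 2: in=[-5,6] → [-4,6] (was [-4,-4]); enqueue [1]
  #4 pop 3: in=[-5,3] → [-4,4] (was ⊥); enqueue []
  #5 pop 4: in=[-5,3] → [-5,6] (no change)
  #6 pop 5: in=⊥ → [-3,-2] (no change)
  #7 pop 6: in=[-3,-2] → [-3,-2] (was ⊥); enqueue [2,3]
  #8 pop 7: in=[-3,-2] → [-4,-3] (was ⊥); enqueue []
  #9 pop 1: in=[-4,6] → [-5,6] (was [-5,3]); enqueue [4]
  #10 pop 2: in=[-5,6] → [-4,6] (no change)
  #11 pop 3: in=[-5,6] → [-4,6] (was [-4,4]); enqueue []
  #12 pop 4: in=[-5,6] → [-5,6] (no change)

Fixpoint:
  val[0] = [0,2]
  val[1] = [-5,6]
  val[2] = [-4,6]
  val[3] = [-4,6]
  val[4] = [-5,6]
  val[5] = [-3,-2]
  val[6] = [-3,-2]
  val[7] = [-4,-3]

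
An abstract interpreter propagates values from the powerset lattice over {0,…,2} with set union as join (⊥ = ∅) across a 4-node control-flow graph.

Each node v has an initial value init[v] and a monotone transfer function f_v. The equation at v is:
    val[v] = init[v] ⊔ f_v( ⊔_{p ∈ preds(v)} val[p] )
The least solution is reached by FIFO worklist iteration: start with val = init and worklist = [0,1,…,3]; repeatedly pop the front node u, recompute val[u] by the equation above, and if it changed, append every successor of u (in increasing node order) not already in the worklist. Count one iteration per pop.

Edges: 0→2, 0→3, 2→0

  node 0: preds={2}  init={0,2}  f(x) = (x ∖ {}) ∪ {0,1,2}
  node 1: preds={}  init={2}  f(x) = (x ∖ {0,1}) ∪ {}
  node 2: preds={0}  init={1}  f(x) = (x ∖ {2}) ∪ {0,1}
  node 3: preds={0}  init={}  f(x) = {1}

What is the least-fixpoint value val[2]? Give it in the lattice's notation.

Worklist (5 pops):
  #1 pop 0: in={1} → {0,1,2} (was {0,2}); enqueue []
  #2 pop 1: in={} → {2} (no change)
  #3 pop 2: in={0,1,2} → {0,1} (was {1}); enqueue [0]
  #4 pop 3: in={0,1,2} → {1} (was {}); enqueue []
  #5 pop 0: in={0,1} → {0,1,2} (no change)

Fixpoint:
  val[0] = {0,1,2}
  val[1] = {2}
  val[2] = {0,1}
  val[3] = {1}

{0,1}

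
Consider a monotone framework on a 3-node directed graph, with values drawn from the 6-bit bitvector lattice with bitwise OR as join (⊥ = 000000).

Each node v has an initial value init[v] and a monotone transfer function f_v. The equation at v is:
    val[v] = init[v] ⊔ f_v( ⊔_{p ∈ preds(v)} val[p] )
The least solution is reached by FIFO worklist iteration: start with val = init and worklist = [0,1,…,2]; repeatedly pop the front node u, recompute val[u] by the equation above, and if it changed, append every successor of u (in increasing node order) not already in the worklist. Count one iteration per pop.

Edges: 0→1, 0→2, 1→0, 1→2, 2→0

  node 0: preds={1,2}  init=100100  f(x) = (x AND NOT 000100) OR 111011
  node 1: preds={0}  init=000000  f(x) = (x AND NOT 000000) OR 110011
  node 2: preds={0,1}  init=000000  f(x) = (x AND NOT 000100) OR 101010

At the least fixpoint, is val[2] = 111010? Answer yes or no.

Iteration log — 4 steps:
  step 1. node 0  ⊔preds=000000  new=111111  old=100100  +wl: 
  step 2. node 1  ⊔preds=111111  new=111111  old=000000  +wl: 0
  step 3. node 2  ⊔preds=111111  new=111011  old=000000  +wl: 
  step 4. node 0  ⊔preds=111111  new=111111  stable

Least fixpoint reached:
  node 0: 111111
  node 1: 111111
  node 2: 111011

no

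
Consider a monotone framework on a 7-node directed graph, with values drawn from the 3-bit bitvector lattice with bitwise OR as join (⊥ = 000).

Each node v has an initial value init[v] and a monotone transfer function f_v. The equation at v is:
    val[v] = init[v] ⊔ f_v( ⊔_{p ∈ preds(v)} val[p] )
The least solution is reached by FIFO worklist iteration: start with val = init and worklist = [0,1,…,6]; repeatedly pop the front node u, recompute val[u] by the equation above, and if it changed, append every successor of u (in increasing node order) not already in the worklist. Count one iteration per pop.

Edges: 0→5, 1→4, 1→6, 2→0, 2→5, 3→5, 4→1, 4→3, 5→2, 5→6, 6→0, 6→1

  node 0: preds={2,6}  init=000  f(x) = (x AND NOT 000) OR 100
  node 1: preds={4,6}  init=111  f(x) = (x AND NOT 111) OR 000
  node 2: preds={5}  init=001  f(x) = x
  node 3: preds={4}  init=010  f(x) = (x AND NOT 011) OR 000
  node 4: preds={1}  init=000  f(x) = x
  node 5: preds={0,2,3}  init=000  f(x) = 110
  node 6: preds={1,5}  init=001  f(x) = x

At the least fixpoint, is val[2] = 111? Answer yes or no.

yes

Worklist (12 pops):
  #1 pop 0: in=001 → 101 (was 000); enqueue []
  #2 pop 1: in=001 → 111 (no change)
  #3 pop 2: in=000 → 001 (no change)
  #4 pop 3: in=000 → 010 (no change)
  #5 pop 4: in=111 → 111 (was 000); enqueue [1,3]
  #6 pop 5: in=111 → 110 (was 000); enqueue [2]
  #7 pop 6: in=111 → 111 (was 001); enqueue [0]
  #8 pop 1: in=111 → 111 (no change)
  #9 pop 3: in=111 → 110 (was 010); enqueue [5]
  #10 pop 2: in=110 → 111 (was 001); enqueue []
  #11 pop 0: in=111 → 111 (was 101); enqueue []
  #12 pop 5: in=111 → 110 (no change)

Fixpoint:
  val[0] = 111
  val[1] = 111
  val[2] = 111
  val[3] = 110
  val[4] = 111
  val[5] = 110
  val[6] = 111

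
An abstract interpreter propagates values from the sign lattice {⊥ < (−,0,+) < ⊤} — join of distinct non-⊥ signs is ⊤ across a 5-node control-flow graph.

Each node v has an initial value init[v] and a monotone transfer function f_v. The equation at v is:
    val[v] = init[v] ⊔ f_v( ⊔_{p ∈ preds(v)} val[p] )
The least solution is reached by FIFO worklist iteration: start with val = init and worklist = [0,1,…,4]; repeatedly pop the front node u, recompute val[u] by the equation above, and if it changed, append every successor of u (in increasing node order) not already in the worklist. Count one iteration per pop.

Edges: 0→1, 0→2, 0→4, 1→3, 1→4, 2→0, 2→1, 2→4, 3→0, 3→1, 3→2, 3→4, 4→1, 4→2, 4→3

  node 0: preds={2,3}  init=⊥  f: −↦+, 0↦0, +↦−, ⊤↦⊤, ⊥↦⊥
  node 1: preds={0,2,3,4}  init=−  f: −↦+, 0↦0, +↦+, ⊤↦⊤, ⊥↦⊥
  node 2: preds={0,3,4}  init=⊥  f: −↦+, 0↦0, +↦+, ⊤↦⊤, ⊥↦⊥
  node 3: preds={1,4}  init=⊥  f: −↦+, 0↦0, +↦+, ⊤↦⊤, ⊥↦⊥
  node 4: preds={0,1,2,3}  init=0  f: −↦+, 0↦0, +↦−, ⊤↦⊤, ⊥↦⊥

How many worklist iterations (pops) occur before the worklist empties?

12

Trace (12 dequeues):
  [1] u=0 | in ⊥ | out ⊥ | ==
  [2] u=1 | in 0 | out ⊤ | prev − | push {}
  [3] u=2 | in 0 | out 0 | prev ⊥ | push {0,1}
  [4] u=3 | in ⊤ | out ⊤ | prev ⊥ | push {2}
  [5] u=4 | in ⊤ | out ⊤ | prev 0 | push {3}
  [6] u=0 | in ⊤ | out ⊤ | prev ⊥ | push {4}
  [7] u=1 | in ⊤ | out ⊤ | ==
  [8] u=2 | in ⊤ | out ⊤ | prev 0 | push {0,1}
  [9] u=3 | in ⊤ | out ⊤ | ==
  [10] u=4 | in ⊤ | out ⊤ | ==
  [11] u=0 | in ⊤ | out ⊤ | ==
  [12] u=1 | in ⊤ | out ⊤ | ==

Converged values:
  [0] ⊤
  [1] ⊤
  [2] ⊤
  [3] ⊤
  [4] ⊤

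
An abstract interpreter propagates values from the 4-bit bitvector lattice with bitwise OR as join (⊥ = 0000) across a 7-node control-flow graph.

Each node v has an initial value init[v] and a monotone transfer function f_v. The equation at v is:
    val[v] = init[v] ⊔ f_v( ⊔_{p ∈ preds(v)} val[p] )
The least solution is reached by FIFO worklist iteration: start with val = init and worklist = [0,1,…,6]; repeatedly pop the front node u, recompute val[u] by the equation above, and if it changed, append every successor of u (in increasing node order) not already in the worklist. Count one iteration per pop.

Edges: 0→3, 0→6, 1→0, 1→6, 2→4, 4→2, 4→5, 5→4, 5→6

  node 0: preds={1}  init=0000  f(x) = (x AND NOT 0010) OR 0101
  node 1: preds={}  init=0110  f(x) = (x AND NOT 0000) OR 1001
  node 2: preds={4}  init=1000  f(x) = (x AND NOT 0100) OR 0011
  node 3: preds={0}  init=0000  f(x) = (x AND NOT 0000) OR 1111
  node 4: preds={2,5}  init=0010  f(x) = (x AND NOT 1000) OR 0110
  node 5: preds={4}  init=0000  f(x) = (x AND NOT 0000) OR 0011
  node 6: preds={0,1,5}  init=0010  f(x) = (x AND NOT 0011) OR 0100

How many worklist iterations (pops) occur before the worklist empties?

12

Iteration log — 12 steps:
  step 1. node 0  ⊔preds=0110  new=0101  old=0000  +wl: 
  step 2. node 1  ⊔preds=0000  new=1111  old=0110  +wl: 0
  step 3. node 2  ⊔preds=0010  new=1011  old=1000  +wl: 
  step 4. node 3  ⊔preds=0101  new=1111  old=0000  +wl: 
  step 5. node 4  ⊔preds=1011  new=0111  old=0010  +wl: 2
  step 6. node 5  ⊔preds=0111  new=0111  old=0000  +wl: 4
  step 7. node 6  ⊔preds=1111  new=1110  old=0010  +wl: 
  step 8. node 0  ⊔preds=1111  new=1101  old=0101  +wl: 3,6
  step 9. node 2  ⊔preds=0111  new=1011  stable
  step 10. node 4  ⊔preds=1111  new=0111  stable
  step 11. node 3  ⊔preds=1101  new=1111  stable
  step 12. node 6  ⊔preds=1111  new=1110  stable

Least fixpoint reached:
  node 0: 1101
  node 1: 1111
  node 2: 1011
  node 3: 1111
  node 4: 0111
  node 5: 0111
  node 6: 1110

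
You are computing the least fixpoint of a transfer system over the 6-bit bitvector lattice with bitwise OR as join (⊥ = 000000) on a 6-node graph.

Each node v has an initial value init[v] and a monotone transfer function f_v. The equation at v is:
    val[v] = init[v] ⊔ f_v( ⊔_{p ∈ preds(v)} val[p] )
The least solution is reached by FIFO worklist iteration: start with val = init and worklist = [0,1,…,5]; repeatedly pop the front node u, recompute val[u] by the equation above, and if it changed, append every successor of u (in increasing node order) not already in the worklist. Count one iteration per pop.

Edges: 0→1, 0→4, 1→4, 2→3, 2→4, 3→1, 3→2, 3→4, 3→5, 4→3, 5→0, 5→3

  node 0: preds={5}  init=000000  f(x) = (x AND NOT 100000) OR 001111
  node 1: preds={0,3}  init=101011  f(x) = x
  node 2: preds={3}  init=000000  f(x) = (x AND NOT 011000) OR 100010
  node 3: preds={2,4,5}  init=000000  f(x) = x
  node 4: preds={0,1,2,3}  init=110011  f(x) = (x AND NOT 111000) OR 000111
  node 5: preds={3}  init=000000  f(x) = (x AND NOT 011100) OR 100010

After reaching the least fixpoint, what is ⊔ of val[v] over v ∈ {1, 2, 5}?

Trace (16 dequeues):
  [1] u=0 | in 000000 | out 001111 | prev 000000 | push {}
  [2] u=1 | in 001111 | out 101111 | prev 101011 | push {}
  [3] u=2 | in 000000 | out 100010 | prev 000000 | push {}
  [4] u=3 | in 110011 | out 110011 | prev 000000 | push {1,2}
  [5] u=4 | in 111111 | out 110111 | prev 110011 | push {3}
  [6] u=5 | in 110011 | out 100011 | prev 000000 | push {0}
  [7] u=1 | in 111111 | out 111111 | prev 101111 | push {4}
  [8] u=2 | in 110011 | out 100011 | prev 100010 | push {}
  [9] u=3 | in 110111 | out 110111 | prev 110011 | push {1,2,5}
  [10] u=0 | in 100011 | out 001111 | ==
  [11] u=4 | in 111111 | out 110111 | ==
  [12] u=1 | in 111111 | out 111111 | ==
  [13] u=2 | in 110111 | out 100111 | prev 100011 | push {3,4}
  [14] u=5 | in 110111 | out 100011 | ==
  [15] u=3 | in 110111 | out 110111 | ==
  [16] u=4 | in 111111 | out 110111 | ==

Converged values:
  [0] 001111
  [1] 111111
  [2] 100111
  [3] 110111
  [4] 110111
  [5] 100011

111111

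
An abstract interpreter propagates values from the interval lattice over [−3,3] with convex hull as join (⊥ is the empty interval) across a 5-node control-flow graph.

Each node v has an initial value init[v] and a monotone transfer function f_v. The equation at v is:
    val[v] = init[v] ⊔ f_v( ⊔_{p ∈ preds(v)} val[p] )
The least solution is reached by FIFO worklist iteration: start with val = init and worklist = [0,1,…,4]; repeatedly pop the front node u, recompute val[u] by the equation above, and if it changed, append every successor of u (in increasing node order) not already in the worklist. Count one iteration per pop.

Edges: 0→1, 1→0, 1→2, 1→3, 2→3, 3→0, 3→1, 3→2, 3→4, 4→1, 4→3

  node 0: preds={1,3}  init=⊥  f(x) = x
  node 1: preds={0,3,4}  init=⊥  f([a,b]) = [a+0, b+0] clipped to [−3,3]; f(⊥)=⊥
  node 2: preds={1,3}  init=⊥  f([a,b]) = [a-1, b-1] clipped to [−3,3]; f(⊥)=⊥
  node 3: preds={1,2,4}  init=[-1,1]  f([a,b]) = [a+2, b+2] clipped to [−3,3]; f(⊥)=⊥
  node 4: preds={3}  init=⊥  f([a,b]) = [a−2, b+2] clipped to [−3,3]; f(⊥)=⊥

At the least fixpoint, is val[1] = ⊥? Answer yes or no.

no

Worklist (11 pops):
  #1 pop 0: in=[-1,1] → [-1,1] (was ⊥); enqueue []
  #2 pop 1: in=[-1,1] → [-1,1] (was ⊥); enqueue [0]
  #3 pop 2: in=[-1,1] → [-2,0] (was ⊥); enqueue []
  #4 pop 3: in=[-2,1] → [-1,3] (was [-1,1]); enqueue [1,2]
  #5 pop 4: in=[-1,3] → [-3,3] (was ⊥); enqueue [3]
  #6 pop 0: in=[-1,3] → [-1,3] (was [-1,1]); enqueue []
  #7 pop 1: in=[-3,3] → [-3,3] (was [-1,1]); enqueue [0]
  #8 pop 2: in=[-3,3] → [-3,2] (was [-2,0]); enqueue []
  #9 pop 3: in=[-3,3] → [-1,3] (no change)
  #10 pop 0: in=[-3,3] → [-3,3] (was [-1,3]); enqueue [1]
  #11 pop 1: in=[-3,3] → [-3,3] (no change)

Fixpoint:
  val[0] = [-3,3]
  val[1] = [-3,3]
  val[2] = [-3,2]
  val[3] = [-1,3]
  val[4] = [-3,3]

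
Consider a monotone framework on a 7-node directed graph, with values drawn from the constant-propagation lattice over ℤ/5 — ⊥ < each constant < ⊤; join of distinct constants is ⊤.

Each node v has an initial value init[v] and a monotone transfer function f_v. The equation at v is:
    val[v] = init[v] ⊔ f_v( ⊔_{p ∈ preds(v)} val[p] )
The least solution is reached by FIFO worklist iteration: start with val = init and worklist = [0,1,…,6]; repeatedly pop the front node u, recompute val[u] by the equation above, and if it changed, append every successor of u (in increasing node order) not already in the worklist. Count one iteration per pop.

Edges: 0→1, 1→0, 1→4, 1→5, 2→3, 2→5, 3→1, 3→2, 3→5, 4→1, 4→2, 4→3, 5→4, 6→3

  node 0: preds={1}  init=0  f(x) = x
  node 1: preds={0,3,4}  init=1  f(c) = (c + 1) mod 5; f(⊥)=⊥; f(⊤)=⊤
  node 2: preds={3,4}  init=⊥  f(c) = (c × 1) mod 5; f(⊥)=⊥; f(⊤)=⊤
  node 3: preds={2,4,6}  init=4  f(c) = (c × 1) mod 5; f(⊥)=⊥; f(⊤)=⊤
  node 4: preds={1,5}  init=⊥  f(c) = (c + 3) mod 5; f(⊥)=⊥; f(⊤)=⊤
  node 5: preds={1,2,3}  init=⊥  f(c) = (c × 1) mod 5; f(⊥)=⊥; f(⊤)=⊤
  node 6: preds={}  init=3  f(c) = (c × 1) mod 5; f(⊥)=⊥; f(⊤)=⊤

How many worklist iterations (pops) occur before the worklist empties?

13

Trace (13 dequeues):
  [1] u=0 | in 1 | out ⊤ | prev 0 | push {}
  [2] u=1 | in ⊤ | out ⊤ | prev 1 | push {0}
  [3] u=2 | in 4 | out 4 | prev ⊥ | push {}
  [4] u=3 | in ⊤ | out ⊤ | prev 4 | push {1,2}
  [5] u=4 | in ⊤ | out ⊤ | prev ⊥ | push {3}
  [6] u=5 | in ⊤ | out ⊤ | prev ⊥ | push {4}
  [7] u=6 | in ⊥ | out 3 | ==
  [8] u=0 | in ⊤ | out ⊤ | ==
  [9] u=1 | in ⊤ | out ⊤ | ==
  [10] u=2 | in ⊤ | out ⊤ | prev 4 | push {5}
  [11] u=3 | in ⊤ | out ⊤ | ==
  [12] u=4 | in ⊤ | out ⊤ | ==
  [13] u=5 | in ⊤ | out ⊤ | ==

Converged values:
  [0] ⊤
  [1] ⊤
  [2] ⊤
  [3] ⊤
  [4] ⊤
  [5] ⊤
  [6] 3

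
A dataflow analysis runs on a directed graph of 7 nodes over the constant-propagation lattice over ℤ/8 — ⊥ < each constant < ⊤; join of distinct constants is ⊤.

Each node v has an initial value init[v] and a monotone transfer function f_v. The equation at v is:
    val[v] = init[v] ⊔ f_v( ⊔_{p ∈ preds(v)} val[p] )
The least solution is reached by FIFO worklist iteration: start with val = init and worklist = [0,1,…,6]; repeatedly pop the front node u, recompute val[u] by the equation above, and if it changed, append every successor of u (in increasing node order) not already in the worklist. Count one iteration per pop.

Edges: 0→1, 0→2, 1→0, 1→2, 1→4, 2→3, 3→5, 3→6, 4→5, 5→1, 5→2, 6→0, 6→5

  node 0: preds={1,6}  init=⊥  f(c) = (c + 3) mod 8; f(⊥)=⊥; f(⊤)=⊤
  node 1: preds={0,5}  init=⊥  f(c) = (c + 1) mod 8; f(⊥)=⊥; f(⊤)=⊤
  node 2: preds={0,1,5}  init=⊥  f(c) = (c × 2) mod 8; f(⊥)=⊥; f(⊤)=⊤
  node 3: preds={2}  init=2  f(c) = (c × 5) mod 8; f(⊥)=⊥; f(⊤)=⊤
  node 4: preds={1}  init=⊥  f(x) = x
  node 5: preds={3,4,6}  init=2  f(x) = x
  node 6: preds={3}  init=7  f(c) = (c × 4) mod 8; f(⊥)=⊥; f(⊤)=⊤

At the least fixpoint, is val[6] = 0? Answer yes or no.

Worklist (14 pops):
  #1 pop 0: in=7 → 2 (was ⊥); enqueue []
  #2 pop 1: in=2 → 3 (was ⊥); enqueue [0]
  #3 pop 2: in=⊤ → ⊤ (was ⊥); enqueue []
  #4 pop 3: in=⊤ → ⊤ (was 2); enqueue []
  #5 pop 4: in=3 → 3 (was ⊥); enqueue []
  #6 pop 5: in=⊤ → ⊤ (was 2); enqueue [1,2]
  #7 pop 6: in=⊤ → ⊤ (was 7); enqueue [5]
  #8 pop 0: in=⊤ → ⊤ (was 2); enqueue []
  #9 pop 1: in=⊤ → ⊤ (was 3); enqueue [0,4]
  #10 pop 2: in=⊤ → ⊤ (no change)
  #11 pop 5: in=⊤ → ⊤ (no change)
  #12 pop 0: in=⊤ → ⊤ (no change)
  #13 pop 4: in=⊤ → ⊤ (was 3); enqueue [5]
  #14 pop 5: in=⊤ → ⊤ (no change)

Fixpoint:
  val[0] = ⊤
  val[1] = ⊤
  val[2] = ⊤
  val[3] = ⊤
  val[4] = ⊤
  val[5] = ⊤
  val[6] = ⊤

no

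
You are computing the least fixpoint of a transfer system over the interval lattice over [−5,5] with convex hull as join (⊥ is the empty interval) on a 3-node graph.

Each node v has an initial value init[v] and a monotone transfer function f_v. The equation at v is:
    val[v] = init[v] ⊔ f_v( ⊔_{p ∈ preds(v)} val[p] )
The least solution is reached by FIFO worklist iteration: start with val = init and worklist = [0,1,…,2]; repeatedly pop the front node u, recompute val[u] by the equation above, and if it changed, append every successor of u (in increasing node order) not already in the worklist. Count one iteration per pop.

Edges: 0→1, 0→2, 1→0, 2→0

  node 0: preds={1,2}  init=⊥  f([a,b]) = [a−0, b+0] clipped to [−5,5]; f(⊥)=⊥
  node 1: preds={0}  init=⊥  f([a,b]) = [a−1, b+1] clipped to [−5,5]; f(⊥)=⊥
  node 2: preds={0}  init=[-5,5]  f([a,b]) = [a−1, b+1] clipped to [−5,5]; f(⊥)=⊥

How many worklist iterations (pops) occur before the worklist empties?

4

Trace (4 dequeues):
  [1] u=0 | in [-5,5] | out [-5,5] | prev ⊥ | push {}
  [2] u=1 | in [-5,5] | out [-5,5] | prev ⊥ | push {0}
  [3] u=2 | in [-5,5] | out [-5,5] | ==
  [4] u=0 | in [-5,5] | out [-5,5] | ==

Converged values:
  [0] [-5,5]
  [1] [-5,5]
  [2] [-5,5]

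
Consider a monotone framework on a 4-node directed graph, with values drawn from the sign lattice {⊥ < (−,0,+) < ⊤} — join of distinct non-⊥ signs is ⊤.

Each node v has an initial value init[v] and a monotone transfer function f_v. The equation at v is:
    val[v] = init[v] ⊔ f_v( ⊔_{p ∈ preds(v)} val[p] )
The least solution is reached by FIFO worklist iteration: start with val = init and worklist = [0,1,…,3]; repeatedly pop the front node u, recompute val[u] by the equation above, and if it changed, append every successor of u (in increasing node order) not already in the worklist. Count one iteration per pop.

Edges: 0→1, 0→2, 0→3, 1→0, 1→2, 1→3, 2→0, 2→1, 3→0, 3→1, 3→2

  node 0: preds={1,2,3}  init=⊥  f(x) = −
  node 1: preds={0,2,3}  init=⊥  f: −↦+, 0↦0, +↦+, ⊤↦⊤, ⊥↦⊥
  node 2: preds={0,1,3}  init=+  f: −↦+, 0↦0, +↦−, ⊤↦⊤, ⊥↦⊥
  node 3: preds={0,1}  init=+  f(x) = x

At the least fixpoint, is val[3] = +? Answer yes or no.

no

Iteration log — 7 steps:
  step 1. node 0  ⊔preds=+  new=−  old=⊥  +wl: 
  step 2. node 1  ⊔preds=⊤  new=⊤  old=⊥  +wl: 0
  step 3. node 2  ⊔preds=⊤  new=⊤  old=+  +wl: 1
  step 4. node 3  ⊔preds=⊤  new=⊤  old=+  +wl: 2
  step 5. node 0  ⊔preds=⊤  new=−  stable
  step 6. node 1  ⊔preds=⊤  new=⊤  stable
  step 7. node 2  ⊔preds=⊤  new=⊤  stable

Least fixpoint reached:
  node 0: −
  node 1: ⊤
  node 2: ⊤
  node 3: ⊤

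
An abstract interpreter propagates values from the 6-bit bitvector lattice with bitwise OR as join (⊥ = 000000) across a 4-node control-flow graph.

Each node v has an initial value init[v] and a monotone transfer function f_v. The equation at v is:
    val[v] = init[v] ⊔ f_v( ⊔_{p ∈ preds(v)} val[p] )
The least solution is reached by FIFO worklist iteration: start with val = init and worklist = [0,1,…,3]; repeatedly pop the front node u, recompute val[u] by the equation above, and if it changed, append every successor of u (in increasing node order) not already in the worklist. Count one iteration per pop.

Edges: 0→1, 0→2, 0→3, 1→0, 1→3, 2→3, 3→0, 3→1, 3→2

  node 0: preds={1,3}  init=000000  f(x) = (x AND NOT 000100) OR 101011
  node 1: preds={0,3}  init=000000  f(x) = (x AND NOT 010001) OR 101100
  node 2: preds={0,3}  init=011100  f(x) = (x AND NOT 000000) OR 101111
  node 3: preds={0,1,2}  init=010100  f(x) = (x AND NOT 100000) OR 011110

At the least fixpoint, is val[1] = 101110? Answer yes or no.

yes

Iteration log — 7 steps:
  step 1. node 0  ⊔preds=010100  new=111011  old=000000  +wl: 
  step 2. node 1  ⊔preds=111111  new=101110  old=000000  +wl: 0
  step 3. node 2  ⊔preds=111111  new=111111  old=011100  +wl: 
  step 4. node 3  ⊔preds=111111  new=011111  old=010100  +wl: 1,2
  step 5. node 0  ⊔preds=111111  new=111011  stable
  step 6. node 1  ⊔preds=111111  new=101110  stable
  step 7. node 2  ⊔preds=111111  new=111111  stable

Least fixpoint reached:
  node 0: 111011
  node 1: 101110
  node 2: 111111
  node 3: 011111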